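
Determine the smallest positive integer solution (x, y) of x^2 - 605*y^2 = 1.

(x, y) = (930249, 37820)

First expand sqrt(605) as a continued fraction. With x_i = (sqrt(605) + m_i)/d_i and (m_0, d_0) = (0, 1): a_0 = floor(sqrt(605)) = 24, since 24^2 = 576 <= 605 < 625 = 25^2.
Iterate m_{i+1} = d_i*a_i - m_i, d_{i+1} = (605 - m_{i+1}^2)/d_i, a_{i+1} = floor((a_0 + m_{i+1})/d_{i+1}):
  m_1 = 1*24 - 0 = 24, d_1 = (605 - 24^2)/1 = 29/1 = 29, a_1 = floor((24 + 24)/29) = 1.
  m_2 = 29*1 - 24 = 5, d_2 = (605 - 5^2)/29 = 580/29 = 20, a_2 = floor((24 + 5)/20) = 1.
  m_3 = 20*1 - 5 = 15, d_3 = (605 - 15^2)/20 = 380/20 = 19, a_3 = floor((24 + 15)/19) = 2.
  m_4 = 19*2 - 15 = 23, d_4 = (605 - 23^2)/19 = 76/19 = 4, a_4 = floor((24 + 23)/4) = 11.
  m_5 = 4*11 - 23 = 21, d_5 = (605 - 21^2)/4 = 164/4 = 41, a_5 = floor((24 + 21)/41) = 1.
  m_6 = 41*1 - 21 = 20, d_6 = (605 - 20^2)/41 = 205/41 = 5, a_6 = floor((24 + 20)/5) = 8.
  m_7 = 5*8 - 20 = 20, d_7 = (605 - 20^2)/5 = 205/5 = 41, a_7 = floor((24 + 20)/41) = 1.
  m_8 = 41*1 - 20 = 21, d_8 = (605 - 21^2)/41 = 164/41 = 4, a_8 = floor((24 + 21)/4) = 11.
  m_9 = 4*11 - 21 = 23, d_9 = (605 - 23^2)/4 = 76/4 = 19, a_9 = floor((24 + 23)/19) = 2.
  m_10 = 19*2 - 23 = 15, d_10 = (605 - 15^2)/19 = 380/19 = 20, a_10 = floor((24 + 15)/20) = 1.
  m_11 = 20*1 - 15 = 5, d_11 = (605 - 5^2)/20 = 580/20 = 29, a_11 = floor((24 + 5)/29) = 1.
  m_12 = 29*1 - 5 = 24, d_12 = (605 - 24^2)/29 = 29/29 = 1, a_12 = floor((24 + 24)/1) = 48.
  m_13 = 1*48 - 24 = 24, d_13 = (605 - 24^2)/1 = 29/1 = 29: (m_13, d_13) = (m_1, d_1) = (24, 29), so from here the quotients repeat a_1, ..., a_12; the period length is 12.
So sqrt(605) = [24; (1, 1, 2, 11, 1, 8, 1, 11, 2, 1, 1, 48)] with period length k = 12.
k is even, so the fundamental solution of x^2 - 605y^2 = 1 is (p_{k-1}, q_{k-1}) = (p_11, q_11); compute convergents through index 11.
Convergents (p_i = a_i*p_{i-1} + p_{i-2}, q_i = a_i*q_{i-1} + q_{i-2} with p_{-2}=0, p_{-1}=1, q_{-2}=1, q_{-1}=0):
  i=0: a_0=24, p_0 = 24*1 + 0 = 24, q_0 = 24*0 + 1 = 1.
  i=1: a_1=1, p_1 = 1*24 + 1 = 25, q_1 = 1*1 + 0 = 1.
  i=2: a_2=1, p_2 = 1*25 + 24 = 49, q_2 = 1*1 + 1 = 2.
  i=3: a_3=2, p_3 = 2*49 + 25 = 123, q_3 = 2*2 + 1 = 5.
  i=4: a_4=11, p_4 = 11*123 + 49 = 1402, q_4 = 11*5 + 2 = 57.
  i=5: a_5=1, p_5 = 1*1402 + 123 = 1525, q_5 = 1*57 + 5 = 62.
  i=6: a_6=8, p_6 = 8*1525 + 1402 = 13602, q_6 = 8*62 + 57 = 553.
  i=7: a_7=1, p_7 = 1*13602 + 1525 = 15127, q_7 = 1*553 + 62 = 615.
  i=8: a_8=11, p_8 = 11*15127 + 13602 = 179999, q_8 = 11*615 + 553 = 7318.
  i=9: a_9=2, p_9 = 2*179999 + 15127 = 375125, q_9 = 2*7318 + 615 = 15251.
  i=10: a_10=1, p_10 = 1*375125 + 179999 = 555124, q_10 = 1*15251 + 7318 = 22569.
  i=11: a_11=1, p_11 = 1*555124 + 375125 = 930249, q_11 = 1*22569 + 15251 = 37820.
Check: 930249^2 - 605*37820^2 = 865363202001 - 865363202000 = 1, so (x, y) = (930249, 37820) solves the equation, and by the theorem it is the least positive solution.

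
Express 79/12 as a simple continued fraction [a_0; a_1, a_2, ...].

Run the Euclidean algorithm on 79 and 12; the successive quotients are the partial quotients a_0, a_1, ... (each step inverts the fractional part left over by the previous one):
  79 = 6*12 + 7, so a_0 = 6.
  12 = 1*7 + 5, so a_1 = 1.
  7 = 1*5 + 2, so a_2 = 1.
  5 = 2*2 + 1, so a_3 = 2.
  2 = 2*1 + 0, so a_4 = 2.
The remainder reaches 0 after 5 divisions, so the expansion has 5 partial quotients, read off in order.

[6; 1, 1, 2, 2]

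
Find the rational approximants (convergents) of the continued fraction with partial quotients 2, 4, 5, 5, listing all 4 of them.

Using the convergent recurrence p_i = a_i*p_{i-1} + p_{i-2}, q_i = a_i*q_{i-1} + q_{i-2} with p_{-2}=0, p_{-1}=1, q_{-2}=1, q_{-1}=0:
  i=0: a_0=2, p_0 = 2*1 + 0 = 2, q_0 = 2*0 + 1 = 1.
  i=1: a_1=4, p_1 = 4*2 + 1 = 9, q_1 = 4*1 + 0 = 4.
  i=2: a_2=5, p_2 = 5*9 + 2 = 47, q_2 = 5*4 + 1 = 21.
  i=3: a_3=5, p_3 = 5*47 + 9 = 244, q_3 = 5*21 + 4 = 109.

2/1, 9/4, 47/21, 244/109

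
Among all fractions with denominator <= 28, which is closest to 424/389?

12/11

Expand x = 424/389 as a continued fraction with the Euclidean algorithm:
  424 = 1*389 + 35, so a_0 = 1.
  389 = 11*35 + 4, so a_1 = 11.
  35 = 8*4 + 3, so a_2 = 8.
  4 = 1*3 + 1, so a_3 = 1.
  3 = 3*1 + 0, so a_4 = 3.
so x = [1; 11, 8, 1, 3].
Convergents (p_i = a_i*p_{i-1} + p_{i-2}, q_i = a_i*q_{i-1} + q_{i-2} with p_{-2}=0, p_{-1}=1, q_{-2}=1, q_{-1}=0), until the denominator exceeds 28:
  i=0: a_0=1, p_0 = 1*1 + 0 = 1, q_0 = 1*0 + 1 = 1.
  i=1: a_1=11, p_1 = 11*1 + 1 = 12, q_1 = 11*1 + 0 = 11.
  i=2: a_2=8, p_2 = 8*12 + 1 = 97, q_2 = 8*11 + 1 = 89.
q_2 = 89 > 28, so the last convergent with denominator <= 28 is p_1/q_1 = 12/11.
The closest fraction with denominator <= 28 is either p_1/q_1 or the intermediate fraction (k*p_1 + p_0)/(k*q_1 + q_0) with the largest k >= 1 whose denominator stays <= 28; these approach x as k grows, and every other convergent or intermediate fraction in range is farther away.
Largest k: floor((28 - q_0)/q_1) = floor((28 - 1)/11) = 2.
That gives (2*12 + 1)/(2*11 + 1) = 25/23.
Compare the errors: |x - 12/11| = |424*11 - 12*389|/(389*11) = 4/4279, and |x - 25/23| = |424*23 - 25*389|/(389*23) = 27/8947.
Cross-multiplying, 4*8947 = 35788 < 115533 = 27*4279, so 4/4279 is smaller: the convergent 12/11 is closer to x than 25/23.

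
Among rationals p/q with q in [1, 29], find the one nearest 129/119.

13/12

Expand x = 129/119 as a continued fraction with the Euclidean algorithm:
  129 = 1*119 + 10, so a_0 = 1.
  119 = 11*10 + 9, so a_1 = 11.
  10 = 1*9 + 1, so a_2 = 1.
  9 = 9*1 + 0, so a_3 = 9.
so x = [1; 11, 1, 9].
Convergents (p_i = a_i*p_{i-1} + p_{i-2}, q_i = a_i*q_{i-1} + q_{i-2} with p_{-2}=0, p_{-1}=1, q_{-2}=1, q_{-1}=0), until the denominator exceeds 29:
  i=0: a_0=1, p_0 = 1*1 + 0 = 1, q_0 = 1*0 + 1 = 1.
  i=1: a_1=11, p_1 = 11*1 + 1 = 12, q_1 = 11*1 + 0 = 11.
  i=2: a_2=1, p_2 = 1*12 + 1 = 13, q_2 = 1*11 + 1 = 12.
  i=3: a_3=9, p_3 = 9*13 + 12 = 129, q_3 = 9*12 + 11 = 119.
q_3 = 119 > 29, so the last convergent with denominator <= 29 is p_2/q_2 = 13/12.
The closest fraction with denominator <= 29 is either p_2/q_2 or the intermediate fraction (k*p_2 + p_1)/(k*q_2 + q_1) with the largest k >= 1 whose denominator stays <= 29; these approach x as k grows, and every other convergent or intermediate fraction in range is farther away.
Largest k: floor((29 - q_1)/q_2) = floor((29 - 11)/12) = 1.
That gives (1*13 + 12)/(1*12 + 11) = 25/23.
Compare the errors: |x - 13/12| = |129*12 - 13*119|/(119*12) = 1/1428, and |x - 25/23| = |129*23 - 25*119|/(119*23) = 8/2737.
Cross-multiplying, 1*2737 = 2737 < 11424 = 8*1428, so 1/1428 is smaller: the convergent 13/12 is closer to x than 25/23.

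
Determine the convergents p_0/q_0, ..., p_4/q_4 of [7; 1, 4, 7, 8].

7/1, 8/1, 39/5, 281/36, 2287/293

Using the convergent recurrence p_i = a_i*p_{i-1} + p_{i-2}, q_i = a_i*q_{i-1} + q_{i-2} with p_{-2}=0, p_{-1}=1, q_{-2}=1, q_{-1}=0:
  i=0: a_0=7, p_0 = 7*1 + 0 = 7, q_0 = 7*0 + 1 = 1.
  i=1: a_1=1, p_1 = 1*7 + 1 = 8, q_1 = 1*1 + 0 = 1.
  i=2: a_2=4, p_2 = 4*8 + 7 = 39, q_2 = 4*1 + 1 = 5.
  i=3: a_3=7, p_3 = 7*39 + 8 = 281, q_3 = 7*5 + 1 = 36.
  i=4: a_4=8, p_4 = 8*281 + 39 = 2287, q_4 = 8*36 + 5 = 293.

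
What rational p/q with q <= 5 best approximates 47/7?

27/4

Expand x = 47/7 as a continued fraction with the Euclidean algorithm:
  47 = 6*7 + 5, so a_0 = 6.
  7 = 1*5 + 2, so a_1 = 1.
  5 = 2*2 + 1, so a_2 = 2.
  2 = 2*1 + 0, so a_3 = 2.
so x = [6; 1, 2, 2].
Convergents (p_i = a_i*p_{i-1} + p_{i-2}, q_i = a_i*q_{i-1} + q_{i-2} with p_{-2}=0, p_{-1}=1, q_{-2}=1, q_{-1}=0), until the denominator exceeds 5:
  i=0: a_0=6, p_0 = 6*1 + 0 = 6, q_0 = 6*0 + 1 = 1.
  i=1: a_1=1, p_1 = 1*6 + 1 = 7, q_1 = 1*1 + 0 = 1.
  i=2: a_2=2, p_2 = 2*7 + 6 = 20, q_2 = 2*1 + 1 = 3.
  i=3: a_3=2, p_3 = 2*20 + 7 = 47, q_3 = 2*3 + 1 = 7.
q_3 = 7 > 5, so the last convergent with denominator <= 5 is p_2/q_2 = 20/3.
The closest fraction with denominator <= 5 is either p_2/q_2 or the intermediate fraction (k*p_2 + p_1)/(k*q_2 + q_1) with the largest k >= 1 whose denominator stays <= 5; these approach x as k grows, and every other convergent or intermediate fraction in range is farther away.
Largest k: floor((5 - q_1)/q_2) = floor((5 - 1)/3) = 1.
That gives (1*20 + 7)/(1*3 + 1) = 27/4.
Compare the errors: |x - 20/3| = |47*3 - 20*7|/(7*3) = 1/21, and |x - 27/4| = |47*4 - 27*7|/(7*4) = 1/28.
Cross-multiplying, 1*21 = 21 < 28 = 1*28, so 1/28 is smaller: the intermediate fraction 27/4 is closer to x than 20/3.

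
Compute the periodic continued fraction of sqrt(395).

Write x_i = (sqrt(395) + m_i)/d_i with (m_0, d_0) = (0, 1). a_0 = floor(sqrt(395)) = 19, since 19^2 = 361 <= 395 < 400 = 20^2.
Iterate m_{i+1} = d_i*a_i - m_i, d_{i+1} = (395 - m_{i+1}^2)/d_i, a_{i+1} = floor((a_0 + m_{i+1})/d_{i+1}):
  m_1 = 1*19 - 0 = 19, d_1 = (395 - 19^2)/1 = 34/1 = 34, a_1 = floor((19 + 19)/34) = 1.
  m_2 = 34*1 - 19 = 15, d_2 = (395 - 15^2)/34 = 170/34 = 5, a_2 = floor((19 + 15)/5) = 6.
  m_3 = 5*6 - 15 = 15, d_3 = (395 - 15^2)/5 = 170/5 = 34, a_3 = floor((19 + 15)/34) = 1.
  m_4 = 34*1 - 15 = 19, d_4 = (395 - 19^2)/34 = 34/34 = 1, a_4 = floor((19 + 19)/1) = 38.
  m_5 = 1*38 - 19 = 19, d_5 = (395 - 19^2)/1 = 34/1 = 34: (m_5, d_5) = (m_1, d_1) = (19, 34), so from here the quotients repeat a_1, ..., a_4; the period length is 4.
Hence the expansion of sqrt(395) is a_0 = 19 followed by the repeating block 1, 6, 1, 38 (period 4).

[19; (1, 6, 1, 38)]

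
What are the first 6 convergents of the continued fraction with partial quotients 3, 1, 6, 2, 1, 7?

3/1, 4/1, 27/7, 58/15, 85/22, 653/169

Using the convergent recurrence p_i = a_i*p_{i-1} + p_{i-2}, q_i = a_i*q_{i-1} + q_{i-2} with p_{-2}=0, p_{-1}=1, q_{-2}=1, q_{-1}=0:
  i=0: a_0=3, p_0 = 3*1 + 0 = 3, q_0 = 3*0 + 1 = 1.
  i=1: a_1=1, p_1 = 1*3 + 1 = 4, q_1 = 1*1 + 0 = 1.
  i=2: a_2=6, p_2 = 6*4 + 3 = 27, q_2 = 6*1 + 1 = 7.
  i=3: a_3=2, p_3 = 2*27 + 4 = 58, q_3 = 2*7 + 1 = 15.
  i=4: a_4=1, p_4 = 1*58 + 27 = 85, q_4 = 1*15 + 7 = 22.
  i=5: a_5=7, p_5 = 7*85 + 58 = 653, q_5 = 7*22 + 15 = 169.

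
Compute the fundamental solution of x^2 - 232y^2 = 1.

First expand sqrt(232) as a continued fraction. With x_i = (sqrt(232) + m_i)/d_i and (m_0, d_0) = (0, 1): a_0 = floor(sqrt(232)) = 15, since 15^2 = 225 <= 232 < 256 = 16^2.
Iterate m_{i+1} = d_i*a_i - m_i, d_{i+1} = (232 - m_{i+1}^2)/d_i, a_{i+1} = floor((a_0 + m_{i+1})/d_{i+1}):
  m_1 = 1*15 - 0 = 15, d_1 = (232 - 15^2)/1 = 7/1 = 7, a_1 = floor((15 + 15)/7) = 4.
  m_2 = 7*4 - 15 = 13, d_2 = (232 - 13^2)/7 = 63/7 = 9, a_2 = floor((15 + 13)/9) = 3.
  m_3 = 9*3 - 13 = 14, d_3 = (232 - 14^2)/9 = 36/9 = 4, a_3 = floor((15 + 14)/4) = 7.
  m_4 = 4*7 - 14 = 14, d_4 = (232 - 14^2)/4 = 36/4 = 9, a_4 = floor((15 + 14)/9) = 3.
  m_5 = 9*3 - 14 = 13, d_5 = (232 - 13^2)/9 = 63/9 = 7, a_5 = floor((15 + 13)/7) = 4.
  m_6 = 7*4 - 13 = 15, d_6 = (232 - 15^2)/7 = 7/7 = 1, a_6 = floor((15 + 15)/1) = 30.
  m_7 = 1*30 - 15 = 15, d_7 = (232 - 15^2)/1 = 7/1 = 7: (m_7, d_7) = (m_1, d_1) = (15, 7), so from here the quotients repeat a_1, ..., a_6; the period length is 6.
So sqrt(232) = [15; (4, 3, 7, 3, 4, 30)] with period length k = 6.
k is even, so the fundamental solution of x^2 - 232y^2 = 1 is (p_{k-1}, q_{k-1}) = (p_5, q_5); compute convergents through index 5.
Convergents (p_i = a_i*p_{i-1} + p_{i-2}, q_i = a_i*q_{i-1} + q_{i-2} with p_{-2}=0, p_{-1}=1, q_{-2}=1, q_{-1}=0):
  i=0: a_0=15, p_0 = 15*1 + 0 = 15, q_0 = 15*0 + 1 = 1.
  i=1: a_1=4, p_1 = 4*15 + 1 = 61, q_1 = 4*1 + 0 = 4.
  i=2: a_2=3, p_2 = 3*61 + 15 = 198, q_2 = 3*4 + 1 = 13.
  i=3: a_3=7, p_3 = 7*198 + 61 = 1447, q_3 = 7*13 + 4 = 95.
  i=4: a_4=3, p_4 = 3*1447 + 198 = 4539, q_4 = 3*95 + 13 = 298.
  i=5: a_5=4, p_5 = 4*4539 + 1447 = 19603, q_5 = 4*298 + 95 = 1287.
Check: 19603^2 - 232*1287^2 = 384277609 - 384277608 = 1, so (x, y) = (19603, 1287) solves the equation, and by the theorem it is the least positive solution.

(x, y) = (19603, 1287)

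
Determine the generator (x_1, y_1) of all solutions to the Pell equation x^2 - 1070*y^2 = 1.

First expand sqrt(1070) as a continued fraction. With x_i = (sqrt(1070) + m_i)/d_i and (m_0, d_0) = (0, 1): a_0 = floor(sqrt(1070)) = 32, since 32^2 = 1024 <= 1070 < 1089 = 33^2.
Iterate m_{i+1} = d_i*a_i - m_i, d_{i+1} = (1070 - m_{i+1}^2)/d_i, a_{i+1} = floor((a_0 + m_{i+1})/d_{i+1}):
  m_1 = 1*32 - 0 = 32, d_1 = (1070 - 32^2)/1 = 46/1 = 46, a_1 = floor((32 + 32)/46) = 1.
  m_2 = 46*1 - 32 = 14, d_2 = (1070 - 14^2)/46 = 874/46 = 19, a_2 = floor((32 + 14)/19) = 2.
  m_3 = 19*2 - 14 = 24, d_3 = (1070 - 24^2)/19 = 494/19 = 26, a_3 = floor((32 + 24)/26) = 2.
  m_4 = 26*2 - 24 = 28, d_4 = (1070 - 28^2)/26 = 286/26 = 11, a_4 = floor((32 + 28)/11) = 5.
  m_5 = 11*5 - 28 = 27, d_5 = (1070 - 27^2)/11 = 341/11 = 31, a_5 = floor((32 + 27)/31) = 1.
  m_6 = 31*1 - 27 = 4, d_6 = (1070 - 4^2)/31 = 1054/31 = 34, a_6 = floor((32 + 4)/34) = 1.
  m_7 = 34*1 - 4 = 30, d_7 = (1070 - 30^2)/34 = 170/34 = 5, a_7 = floor((32 + 30)/5) = 12.
  m_8 = 5*12 - 30 = 30, d_8 = (1070 - 30^2)/5 = 170/5 = 34, a_8 = floor((32 + 30)/34) = 1.
  m_9 = 34*1 - 30 = 4, d_9 = (1070 - 4^2)/34 = 1054/34 = 31, a_9 = floor((32 + 4)/31) = 1.
  m_10 = 31*1 - 4 = 27, d_10 = (1070 - 27^2)/31 = 341/31 = 11, a_10 = floor((32 + 27)/11) = 5.
  m_11 = 11*5 - 27 = 28, d_11 = (1070 - 28^2)/11 = 286/11 = 26, a_11 = floor((32 + 28)/26) = 2.
  m_12 = 26*2 - 28 = 24, d_12 = (1070 - 24^2)/26 = 494/26 = 19, a_12 = floor((32 + 24)/19) = 2.
  m_13 = 19*2 - 24 = 14, d_13 = (1070 - 14^2)/19 = 874/19 = 46, a_13 = floor((32 + 14)/46) = 1.
  m_14 = 46*1 - 14 = 32, d_14 = (1070 - 32^2)/46 = 46/46 = 1, a_14 = floor((32 + 32)/1) = 64.
  m_15 = 1*64 - 32 = 32, d_15 = (1070 - 32^2)/1 = 46/1 = 46: (m_15, d_15) = (m_1, d_1) = (32, 46), so from here the quotients repeat a_1, ..., a_14; the period length is 14.
So sqrt(1070) = [32; (1, 2, 2, 5, 1, 1, 12, 1, 1, 5, 2, 2, 1, 64)] with period length k = 14.
k is even, so the fundamental solution of x^2 - 1070y^2 = 1 is (p_{k-1}, q_{k-1}) = (p_13, q_13); compute convergents through index 13.
Convergents (p_i = a_i*p_{i-1} + p_{i-2}, q_i = a_i*q_{i-1} + q_{i-2} with p_{-2}=0, p_{-1}=1, q_{-2}=1, q_{-1}=0):
  i=0: a_0=32, p_0 = 32*1 + 0 = 32, q_0 = 32*0 + 1 = 1.
  i=1: a_1=1, p_1 = 1*32 + 1 = 33, q_1 = 1*1 + 0 = 1.
  i=2: a_2=2, p_2 = 2*33 + 32 = 98, q_2 = 2*1 + 1 = 3.
  i=3: a_3=2, p_3 = 2*98 + 33 = 229, q_3 = 2*3 + 1 = 7.
  i=4: a_4=5, p_4 = 5*229 + 98 = 1243, q_4 = 5*7 + 3 = 38.
  i=5: a_5=1, p_5 = 1*1243 + 229 = 1472, q_5 = 1*38 + 7 = 45.
  i=6: a_6=1, p_6 = 1*1472 + 1243 = 2715, q_6 = 1*45 + 38 = 83.
  i=7: a_7=12, p_7 = 12*2715 + 1472 = 34052, q_7 = 12*83 + 45 = 1041.
  i=8: a_8=1, p_8 = 1*34052 + 2715 = 36767, q_8 = 1*1041 + 83 = 1124.
  i=9: a_9=1, p_9 = 1*36767 + 34052 = 70819, q_9 = 1*1124 + 1041 = 2165.
  i=10: a_10=5, p_10 = 5*70819 + 36767 = 390862, q_10 = 5*2165 + 1124 = 11949.
  i=11: a_11=2, p_11 = 2*390862 + 70819 = 852543, q_11 = 2*11949 + 2165 = 26063.
  i=12: a_12=2, p_12 = 2*852543 + 390862 = 2095948, q_12 = 2*26063 + 11949 = 64075.
  i=13: a_13=1, p_13 = 1*2095948 + 852543 = 2948491, q_13 = 1*64075 + 26063 = 90138.
Check: 2948491^2 - 1070*90138^2 = 8693599177081 - 8693599177080 = 1, so (x, y) = (2948491, 90138) solves the equation, and by the theorem it is the least positive solution.

(x, y) = (2948491, 90138)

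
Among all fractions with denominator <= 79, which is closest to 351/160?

Expand x = 351/160 as a continued fraction with the Euclidean algorithm:
  351 = 2*160 + 31, so a_0 = 2.
  160 = 5*31 + 5, so a_1 = 5.
  31 = 6*5 + 1, so a_2 = 6.
  5 = 5*1 + 0, so a_3 = 5.
so x = [2; 5, 6, 5].
Convergents (p_i = a_i*p_{i-1} + p_{i-2}, q_i = a_i*q_{i-1} + q_{i-2} with p_{-2}=0, p_{-1}=1, q_{-2}=1, q_{-1}=0), until the denominator exceeds 79:
  i=0: a_0=2, p_0 = 2*1 + 0 = 2, q_0 = 2*0 + 1 = 1.
  i=1: a_1=5, p_1 = 5*2 + 1 = 11, q_1 = 5*1 + 0 = 5.
  i=2: a_2=6, p_2 = 6*11 + 2 = 68, q_2 = 6*5 + 1 = 31.
  i=3: a_3=5, p_3 = 5*68 + 11 = 351, q_3 = 5*31 + 5 = 160.
q_3 = 160 > 79, so the last convergent with denominator <= 79 is p_2/q_2 = 68/31.
The closest fraction with denominator <= 79 is either p_2/q_2 or the intermediate fraction (k*p_2 + p_1)/(k*q_2 + q_1) with the largest k >= 1 whose denominator stays <= 79; these approach x as k grows, and every other convergent or intermediate fraction in range is farther away.
Largest k: floor((79 - q_1)/q_2) = floor((79 - 5)/31) = 2.
That gives (2*68 + 11)/(2*31 + 5) = 147/67.
Compare the errors: |x - 68/31| = |351*31 - 68*160|/(160*31) = 1/4960, and |x - 147/67| = |351*67 - 147*160|/(160*67) = 3/10720.
Cross-multiplying, 1*10720 = 10720 < 14880 = 3*4960, so 1/4960 is smaller: the convergent 68/31 is closer to x than 147/67.

68/31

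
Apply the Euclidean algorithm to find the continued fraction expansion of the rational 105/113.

Run the Euclidean algorithm on 105 and 113; the successive quotients are the partial quotients a_0, a_1, ... (each step inverts the fractional part left over by the previous one):
  105 = 0*113 + 105, so a_0 = 0.
  113 = 1*105 + 8, so a_1 = 1.
  105 = 13*8 + 1, so a_2 = 13.
  8 = 8*1 + 0, so a_3 = 8.
The remainder reaches 0 after 4 divisions, so the expansion has 4 partial quotients, read off in order.

[0; 1, 13, 8]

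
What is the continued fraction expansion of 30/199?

Run the Euclidean algorithm on 30 and 199; the successive quotients are the partial quotients a_0, a_1, ... (each step inverts the fractional part left over by the previous one):
  30 = 0*199 + 30, so a_0 = 0.
  199 = 6*30 + 19, so a_1 = 6.
  30 = 1*19 + 11, so a_2 = 1.
  19 = 1*11 + 8, so a_3 = 1.
  11 = 1*8 + 3, so a_4 = 1.
  8 = 2*3 + 2, so a_5 = 2.
  3 = 1*2 + 1, so a_6 = 1.
  2 = 2*1 + 0, so a_7 = 2.
The remainder reaches 0 after 8 divisions, so the expansion has 8 partial quotients, read off in order.

[0; 6, 1, 1, 1, 2, 1, 2]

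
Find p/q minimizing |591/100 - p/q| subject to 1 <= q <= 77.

396/67

Expand x = 591/100 as a continued fraction with the Euclidean algorithm:
  591 = 5*100 + 91, so a_0 = 5.
  100 = 1*91 + 9, so a_1 = 1.
  91 = 10*9 + 1, so a_2 = 10.
  9 = 9*1 + 0, so a_3 = 9.
so x = [5; 1, 10, 9].
Convergents (p_i = a_i*p_{i-1} + p_{i-2}, q_i = a_i*q_{i-1} + q_{i-2} with p_{-2}=0, p_{-1}=1, q_{-2}=1, q_{-1}=0), until the denominator exceeds 77:
  i=0: a_0=5, p_0 = 5*1 + 0 = 5, q_0 = 5*0 + 1 = 1.
  i=1: a_1=1, p_1 = 1*5 + 1 = 6, q_1 = 1*1 + 0 = 1.
  i=2: a_2=10, p_2 = 10*6 + 5 = 65, q_2 = 10*1 + 1 = 11.
  i=3: a_3=9, p_3 = 9*65 + 6 = 591, q_3 = 9*11 + 1 = 100.
q_3 = 100 > 77, so the last convergent with denominator <= 77 is p_2/q_2 = 65/11.
The closest fraction with denominator <= 77 is either p_2/q_2 or the intermediate fraction (k*p_2 + p_1)/(k*q_2 + q_1) with the largest k >= 1 whose denominator stays <= 77; these approach x as k grows, and every other convergent or intermediate fraction in range is farther away.
Largest k: floor((77 - q_1)/q_2) = floor((77 - 1)/11) = 6.
That gives (6*65 + 6)/(6*11 + 1) = 396/67.
Compare the errors: |x - 65/11| = |591*11 - 65*100|/(100*11) = 1/1100, and |x - 396/67| = |591*67 - 396*100|/(100*67) = 3/6700.
Cross-multiplying, 3*1100 = 3300 < 6700 = 1*6700, so 3/6700 is smaller: the intermediate fraction 396/67 is closer to x than 65/11.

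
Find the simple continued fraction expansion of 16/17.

Run the Euclidean algorithm on 16 and 17; the successive quotients are the partial quotients a_0, a_1, ... (each step inverts the fractional part left over by the previous one):
  16 = 0*17 + 16, so a_0 = 0.
  17 = 1*16 + 1, so a_1 = 1.
  16 = 16*1 + 0, so a_2 = 16.
The remainder reaches 0 after 3 divisions, so the expansion has 3 partial quotients, read off in order.

[0; 1, 16]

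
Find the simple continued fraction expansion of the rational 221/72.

Run the Euclidean algorithm on 221 and 72; the successive quotients are the partial quotients a_0, a_1, ... (each step inverts the fractional part left over by the previous one):
  221 = 3*72 + 5, so a_0 = 3.
  72 = 14*5 + 2, so a_1 = 14.
  5 = 2*2 + 1, so a_2 = 2.
  2 = 2*1 + 0, so a_3 = 2.
The remainder reaches 0 after 4 divisions, so the expansion has 4 partial quotients, read off in order.

[3; 14, 2, 2]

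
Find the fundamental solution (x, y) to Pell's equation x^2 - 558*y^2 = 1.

First expand sqrt(558) as a continued fraction. With x_i = (sqrt(558) + m_i)/d_i and (m_0, d_0) = (0, 1): a_0 = floor(sqrt(558)) = 23, since 23^2 = 529 <= 558 < 576 = 24^2.
Iterate m_{i+1} = d_i*a_i - m_i, d_{i+1} = (558 - m_{i+1}^2)/d_i, a_{i+1} = floor((a_0 + m_{i+1})/d_{i+1}):
  m_1 = 1*23 - 0 = 23, d_1 = (558 - 23^2)/1 = 29/1 = 29, a_1 = floor((23 + 23)/29) = 1.
  m_2 = 29*1 - 23 = 6, d_2 = (558 - 6^2)/29 = 522/29 = 18, a_2 = floor((23 + 6)/18) = 1.
  m_3 = 18*1 - 6 = 12, d_3 = (558 - 12^2)/18 = 414/18 = 23, a_3 = floor((23 + 12)/23) = 1.
  m_4 = 23*1 - 12 = 11, d_4 = (558 - 11^2)/23 = 437/23 = 19, a_4 = floor((23 + 11)/19) = 1.
  m_5 = 19*1 - 11 = 8, d_5 = (558 - 8^2)/19 = 494/19 = 26, a_5 = floor((23 + 8)/26) = 1.
  m_6 = 26*1 - 8 = 18, d_6 = (558 - 18^2)/26 = 234/26 = 9, a_6 = floor((23 + 18)/9) = 4.
  m_7 = 9*4 - 18 = 18, d_7 = (558 - 18^2)/9 = 234/9 = 26, a_7 = floor((23 + 18)/26) = 1.
  m_8 = 26*1 - 18 = 8, d_8 = (558 - 8^2)/26 = 494/26 = 19, a_8 = floor((23 + 8)/19) = 1.
  m_9 = 19*1 - 8 = 11, d_9 = (558 - 11^2)/19 = 437/19 = 23, a_9 = floor((23 + 11)/23) = 1.
  m_10 = 23*1 - 11 = 12, d_10 = (558 - 12^2)/23 = 414/23 = 18, a_10 = floor((23 + 12)/18) = 1.
  m_11 = 18*1 - 12 = 6, d_11 = (558 - 6^2)/18 = 522/18 = 29, a_11 = floor((23 + 6)/29) = 1.
  m_12 = 29*1 - 6 = 23, d_12 = (558 - 23^2)/29 = 29/29 = 1, a_12 = floor((23 + 23)/1) = 46.
  m_13 = 1*46 - 23 = 23, d_13 = (558 - 23^2)/1 = 29/1 = 29: (m_13, d_13) = (m_1, d_1) = (23, 29), so from here the quotients repeat a_1, ..., a_12; the period length is 12.
So sqrt(558) = [23; (1, 1, 1, 1, 1, 4, 1, 1, 1, 1, 1, 46)] with period length k = 12.
k is even, so the fundamental solution of x^2 - 558y^2 = 1 is (p_{k-1}, q_{k-1}) = (p_11, q_11); compute convergents through index 11.
Convergents (p_i = a_i*p_{i-1} + p_{i-2}, q_i = a_i*q_{i-1} + q_{i-2} with p_{-2}=0, p_{-1}=1, q_{-2}=1, q_{-1}=0):
  i=0: a_0=23, p_0 = 23*1 + 0 = 23, q_0 = 23*0 + 1 = 1.
  i=1: a_1=1, p_1 = 1*23 + 1 = 24, q_1 = 1*1 + 0 = 1.
  i=2: a_2=1, p_2 = 1*24 + 23 = 47, q_2 = 1*1 + 1 = 2.
  i=3: a_3=1, p_3 = 1*47 + 24 = 71, q_3 = 1*2 + 1 = 3.
  i=4: a_4=1, p_4 = 1*71 + 47 = 118, q_4 = 1*3 + 2 = 5.
  i=5: a_5=1, p_5 = 1*118 + 71 = 189, q_5 = 1*5 + 3 = 8.
  i=6: a_6=4, p_6 = 4*189 + 118 = 874, q_6 = 4*8 + 5 = 37.
  i=7: a_7=1, p_7 = 1*874 + 189 = 1063, q_7 = 1*37 + 8 = 45.
  i=8: a_8=1, p_8 = 1*1063 + 874 = 1937, q_8 = 1*45 + 37 = 82.
  i=9: a_9=1, p_9 = 1*1937 + 1063 = 3000, q_9 = 1*82 + 45 = 127.
  i=10: a_10=1, p_10 = 1*3000 + 1937 = 4937, q_10 = 1*127 + 82 = 209.
  i=11: a_11=1, p_11 = 1*4937 + 3000 = 7937, q_11 = 1*209 + 127 = 336.
Check: 7937^2 - 558*336^2 = 62995969 - 62995968 = 1, so (x, y) = (7937, 336) solves the equation, and by the theorem it is the least positive solution.

(x, y) = (7937, 336)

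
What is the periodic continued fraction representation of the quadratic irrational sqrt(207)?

[14; (2, 1, 1, 2, 1, 1, 2, 28)]

Write x_i = (sqrt(207) + m_i)/d_i with (m_0, d_0) = (0, 1). a_0 = floor(sqrt(207)) = 14, since 14^2 = 196 <= 207 < 225 = 15^2.
Iterate m_{i+1} = d_i*a_i - m_i, d_{i+1} = (207 - m_{i+1}^2)/d_i, a_{i+1} = floor((a_0 + m_{i+1})/d_{i+1}):
  m_1 = 1*14 - 0 = 14, d_1 = (207 - 14^2)/1 = 11/1 = 11, a_1 = floor((14 + 14)/11) = 2.
  m_2 = 11*2 - 14 = 8, d_2 = (207 - 8^2)/11 = 143/11 = 13, a_2 = floor((14 + 8)/13) = 1.
  m_3 = 13*1 - 8 = 5, d_3 = (207 - 5^2)/13 = 182/13 = 14, a_3 = floor((14 + 5)/14) = 1.
  m_4 = 14*1 - 5 = 9, d_4 = (207 - 9^2)/14 = 126/14 = 9, a_4 = floor((14 + 9)/9) = 2.
  m_5 = 9*2 - 9 = 9, d_5 = (207 - 9^2)/9 = 126/9 = 14, a_5 = floor((14 + 9)/14) = 1.
  m_6 = 14*1 - 9 = 5, d_6 = (207 - 5^2)/14 = 182/14 = 13, a_6 = floor((14 + 5)/13) = 1.
  m_7 = 13*1 - 5 = 8, d_7 = (207 - 8^2)/13 = 143/13 = 11, a_7 = floor((14 + 8)/11) = 2.
  m_8 = 11*2 - 8 = 14, d_8 = (207 - 14^2)/11 = 11/11 = 1, a_8 = floor((14 + 14)/1) = 28.
  m_9 = 1*28 - 14 = 14, d_9 = (207 - 14^2)/1 = 11/1 = 11: (m_9, d_9) = (m_1, d_1) = (14, 11), so from here the quotients repeat a_1, ..., a_8; the period length is 8.
Hence the expansion of sqrt(207) is a_0 = 14 followed by the repeating block 2, 1, 1, 2, 1, 1, 2, 28 (period 8).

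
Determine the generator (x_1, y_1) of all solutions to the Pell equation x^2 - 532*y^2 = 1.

First expand sqrt(532) as a continued fraction. With x_i = (sqrt(532) + m_i)/d_i and (m_0, d_0) = (0, 1): a_0 = floor(sqrt(532)) = 23, since 23^2 = 529 <= 532 < 576 = 24^2.
Iterate m_{i+1} = d_i*a_i - m_i, d_{i+1} = (532 - m_{i+1}^2)/d_i, a_{i+1} = floor((a_0 + m_{i+1})/d_{i+1}):
  m_1 = 1*23 - 0 = 23, d_1 = (532 - 23^2)/1 = 3/1 = 3, a_1 = floor((23 + 23)/3) = 15.
  m_2 = 3*15 - 23 = 22, d_2 = (532 - 22^2)/3 = 48/3 = 16, a_2 = floor((23 + 22)/16) = 2.
  m_3 = 16*2 - 22 = 10, d_3 = (532 - 10^2)/16 = 432/16 = 27, a_3 = floor((23 + 10)/27) = 1.
  m_4 = 27*1 - 10 = 17, d_4 = (532 - 17^2)/27 = 243/27 = 9, a_4 = floor((23 + 17)/9) = 4.
  m_5 = 9*4 - 17 = 19, d_5 = (532 - 19^2)/9 = 171/9 = 19, a_5 = floor((23 + 19)/19) = 2.
  m_6 = 19*2 - 19 = 19, d_6 = (532 - 19^2)/19 = 171/19 = 9, a_6 = floor((23 + 19)/9) = 4.
  m_7 = 9*4 - 19 = 17, d_7 = (532 - 17^2)/9 = 243/9 = 27, a_7 = floor((23 + 17)/27) = 1.
  m_8 = 27*1 - 17 = 10, d_8 = (532 - 10^2)/27 = 432/27 = 16, a_8 = floor((23 + 10)/16) = 2.
  m_9 = 16*2 - 10 = 22, d_9 = (532 - 22^2)/16 = 48/16 = 3, a_9 = floor((23 + 22)/3) = 15.
  m_10 = 3*15 - 22 = 23, d_10 = (532 - 23^2)/3 = 3/3 = 1, a_10 = floor((23 + 23)/1) = 46.
  m_11 = 1*46 - 23 = 23, d_11 = (532 - 23^2)/1 = 3/1 = 3: (m_11, d_11) = (m_1, d_1) = (23, 3), so from here the quotients repeat a_1, ..., a_10; the period length is 10.
So sqrt(532) = [23; (15, 2, 1, 4, 2, 4, 1, 2, 15, 46)] with period length k = 10.
k is even, so the fundamental solution of x^2 - 532y^2 = 1 is (p_{k-1}, q_{k-1}) = (p_9, q_9); compute convergents through index 9.
Convergents (p_i = a_i*p_{i-1} + p_{i-2}, q_i = a_i*q_{i-1} + q_{i-2} with p_{-2}=0, p_{-1}=1, q_{-2}=1, q_{-1}=0):
  i=0: a_0=23, p_0 = 23*1 + 0 = 23, q_0 = 23*0 + 1 = 1.
  i=1: a_1=15, p_1 = 15*23 + 1 = 346, q_1 = 15*1 + 0 = 15.
  i=2: a_2=2, p_2 = 2*346 + 23 = 715, q_2 = 2*15 + 1 = 31.
  i=3: a_3=1, p_3 = 1*715 + 346 = 1061, q_3 = 1*31 + 15 = 46.
  i=4: a_4=4, p_4 = 4*1061 + 715 = 4959, q_4 = 4*46 + 31 = 215.
  i=5: a_5=2, p_5 = 2*4959 + 1061 = 10979, q_5 = 2*215 + 46 = 476.
  i=6: a_6=4, p_6 = 4*10979 + 4959 = 48875, q_6 = 4*476 + 215 = 2119.
  i=7: a_7=1, p_7 = 1*48875 + 10979 = 59854, q_7 = 1*2119 + 476 = 2595.
  i=8: a_8=2, p_8 = 2*59854 + 48875 = 168583, q_8 = 2*2595 + 2119 = 7309.
  i=9: a_9=15, p_9 = 15*168583 + 59854 = 2588599, q_9 = 15*7309 + 2595 = 112230.
Check: 2588599^2 - 532*112230^2 = 6700844782801 - 6700844782800 = 1, so (x, y) = (2588599, 112230) solves the equation, and by the theorem it is the least positive solution.

(x, y) = (2588599, 112230)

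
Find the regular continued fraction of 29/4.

[7; 4]

Run the Euclidean algorithm on 29 and 4; the successive quotients are the partial quotients a_0, a_1, ... (each step inverts the fractional part left over by the previous one):
  29 = 7*4 + 1, so a_0 = 7.
  4 = 4*1 + 0, so a_1 = 4.
The remainder reaches 0 after 2 divisions, so the expansion has 2 partial quotients, read off in order.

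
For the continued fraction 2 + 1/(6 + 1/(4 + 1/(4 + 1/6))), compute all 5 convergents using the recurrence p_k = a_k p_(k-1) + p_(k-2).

2/1, 13/6, 54/25, 229/106, 1428/661

Using the convergent recurrence p_i = a_i*p_{i-1} + p_{i-2}, q_i = a_i*q_{i-1} + q_{i-2} with p_{-2}=0, p_{-1}=1, q_{-2}=1, q_{-1}=0:
  i=0: a_0=2, p_0 = 2*1 + 0 = 2, q_0 = 2*0 + 1 = 1.
  i=1: a_1=6, p_1 = 6*2 + 1 = 13, q_1 = 6*1 + 0 = 6.
  i=2: a_2=4, p_2 = 4*13 + 2 = 54, q_2 = 4*6 + 1 = 25.
  i=3: a_3=4, p_3 = 4*54 + 13 = 229, q_3 = 4*25 + 6 = 106.
  i=4: a_4=6, p_4 = 6*229 + 54 = 1428, q_4 = 6*106 + 25 = 661.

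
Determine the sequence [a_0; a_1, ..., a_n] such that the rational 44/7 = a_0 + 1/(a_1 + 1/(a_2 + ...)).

Run the Euclidean algorithm on 44 and 7; the successive quotients are the partial quotients a_0, a_1, ... (each step inverts the fractional part left over by the previous one):
  44 = 6*7 + 2, so a_0 = 6.
  7 = 3*2 + 1, so a_1 = 3.
  2 = 2*1 + 0, so a_2 = 2.
The remainder reaches 0 after 3 divisions, so the expansion has 3 partial quotients, read off in order.

[6; 3, 2]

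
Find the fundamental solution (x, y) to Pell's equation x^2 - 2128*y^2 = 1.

(x, y) = (2588599, 56115)

First expand sqrt(2128) as a continued fraction. With x_i = (sqrt(2128) + m_i)/d_i and (m_0, d_0) = (0, 1): a_0 = floor(sqrt(2128)) = 46, since 46^2 = 2116 <= 2128 < 2209 = 47^2.
Iterate m_{i+1} = d_i*a_i - m_i, d_{i+1} = (2128 - m_{i+1}^2)/d_i, a_{i+1} = floor((a_0 + m_{i+1})/d_{i+1}):
  m_1 = 1*46 - 0 = 46, d_1 = (2128 - 46^2)/1 = 12/1 = 12, a_1 = floor((46 + 46)/12) = 7.
  m_2 = 12*7 - 46 = 38, d_2 = (2128 - 38^2)/12 = 684/12 = 57, a_2 = floor((46 + 38)/57) = 1.
  m_3 = 57*1 - 38 = 19, d_3 = (2128 - 19^2)/57 = 1767/57 = 31, a_3 = floor((46 + 19)/31) = 2.
  m_4 = 31*2 - 19 = 43, d_4 = (2128 - 43^2)/31 = 279/31 = 9, a_4 = floor((46 + 43)/9) = 9.
  m_5 = 9*9 - 43 = 38, d_5 = (2128 - 38^2)/9 = 684/9 = 76, a_5 = floor((46 + 38)/76) = 1.
  m_6 = 76*1 - 38 = 38, d_6 = (2128 - 38^2)/76 = 684/76 = 9, a_6 = floor((46 + 38)/9) = 9.
  m_7 = 9*9 - 38 = 43, d_7 = (2128 - 43^2)/9 = 279/9 = 31, a_7 = floor((46 + 43)/31) = 2.
  m_8 = 31*2 - 43 = 19, d_8 = (2128 - 19^2)/31 = 1767/31 = 57, a_8 = floor((46 + 19)/57) = 1.
  m_9 = 57*1 - 19 = 38, d_9 = (2128 - 38^2)/57 = 684/57 = 12, a_9 = floor((46 + 38)/12) = 7.
  m_10 = 12*7 - 38 = 46, d_10 = (2128 - 46^2)/12 = 12/12 = 1, a_10 = floor((46 + 46)/1) = 92.
  m_11 = 1*92 - 46 = 46, d_11 = (2128 - 46^2)/1 = 12/1 = 12: (m_11, d_11) = (m_1, d_1) = (46, 12), so from here the quotients repeat a_1, ..., a_10; the period length is 10.
So sqrt(2128) = [46; (7, 1, 2, 9, 1, 9, 2, 1, 7, 92)] with period length k = 10.
k is even, so the fundamental solution of x^2 - 2128y^2 = 1 is (p_{k-1}, q_{k-1}) = (p_9, q_9); compute convergents through index 9.
Convergents (p_i = a_i*p_{i-1} + p_{i-2}, q_i = a_i*q_{i-1} + q_{i-2} with p_{-2}=0, p_{-1}=1, q_{-2}=1, q_{-1}=0):
  i=0: a_0=46, p_0 = 46*1 + 0 = 46, q_0 = 46*0 + 1 = 1.
  i=1: a_1=7, p_1 = 7*46 + 1 = 323, q_1 = 7*1 + 0 = 7.
  i=2: a_2=1, p_2 = 1*323 + 46 = 369, q_2 = 1*7 + 1 = 8.
  i=3: a_3=2, p_3 = 2*369 + 323 = 1061, q_3 = 2*8 + 7 = 23.
  i=4: a_4=9, p_4 = 9*1061 + 369 = 9918, q_4 = 9*23 + 8 = 215.
  i=5: a_5=1, p_5 = 1*9918 + 1061 = 10979, q_5 = 1*215 + 23 = 238.
  i=6: a_6=9, p_6 = 9*10979 + 9918 = 108729, q_6 = 9*238 + 215 = 2357.
  i=7: a_7=2, p_7 = 2*108729 + 10979 = 228437, q_7 = 2*2357 + 238 = 4952.
  i=8: a_8=1, p_8 = 1*228437 + 108729 = 337166, q_8 = 1*4952 + 2357 = 7309.
  i=9: a_9=7, p_9 = 7*337166 + 228437 = 2588599, q_9 = 7*7309 + 4952 = 56115.
Check: 2588599^2 - 2128*56115^2 = 6700844782801 - 6700844782800 = 1, so (x, y) = (2588599, 56115) solves the equation, and by the theorem it is the least positive solution.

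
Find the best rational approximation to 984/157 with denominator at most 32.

94/15

Expand x = 984/157 as a continued fraction with the Euclidean algorithm:
  984 = 6*157 + 42, so a_0 = 6.
  157 = 3*42 + 31, so a_1 = 3.
  42 = 1*31 + 11, so a_2 = 1.
  31 = 2*11 + 9, so a_3 = 2.
  11 = 1*9 + 2, so a_4 = 1.
  9 = 4*2 + 1, so a_5 = 4.
  2 = 2*1 + 0, so a_6 = 2.
so x = [6; 3, 1, 2, 1, 4, 2].
Convergents (p_i = a_i*p_{i-1} + p_{i-2}, q_i = a_i*q_{i-1} + q_{i-2} with p_{-2}=0, p_{-1}=1, q_{-2}=1, q_{-1}=0), until the denominator exceeds 32:
  i=0: a_0=6, p_0 = 6*1 + 0 = 6, q_0 = 6*0 + 1 = 1.
  i=1: a_1=3, p_1 = 3*6 + 1 = 19, q_1 = 3*1 + 0 = 3.
  i=2: a_2=1, p_2 = 1*19 + 6 = 25, q_2 = 1*3 + 1 = 4.
  i=3: a_3=2, p_3 = 2*25 + 19 = 69, q_3 = 2*4 + 3 = 11.
  i=4: a_4=1, p_4 = 1*69 + 25 = 94, q_4 = 1*11 + 4 = 15.
  i=5: a_5=4, p_5 = 4*94 + 69 = 445, q_5 = 4*15 + 11 = 71.
q_5 = 71 > 32, so the last convergent with denominator <= 32 is p_4/q_4 = 94/15.
The closest fraction with denominator <= 32 is either p_4/q_4 or the intermediate fraction (k*p_4 + p_3)/(k*q_4 + q_3) with the largest k >= 1 whose denominator stays <= 32; these approach x as k grows, and every other convergent or intermediate fraction in range is farther away.
Largest k: floor((32 - q_3)/q_4) = floor((32 - 11)/15) = 1.
That gives (1*94 + 69)/(1*15 + 11) = 163/26.
Compare the errors: |x - 94/15| = |984*15 - 94*157|/(157*15) = 2/2355, and |x - 163/26| = |984*26 - 163*157|/(157*26) = 7/4082.
Cross-multiplying, 2*4082 = 8164 < 16485 = 7*2355, so 2/2355 is smaller: the convergent 94/15 is closer to x than 163/26.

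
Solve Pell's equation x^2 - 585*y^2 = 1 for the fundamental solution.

First expand sqrt(585) as a continued fraction. With x_i = (sqrt(585) + m_i)/d_i and (m_0, d_0) = (0, 1): a_0 = floor(sqrt(585)) = 24, since 24^2 = 576 <= 585 < 625 = 25^2.
Iterate m_{i+1} = d_i*a_i - m_i, d_{i+1} = (585 - m_{i+1}^2)/d_i, a_{i+1} = floor((a_0 + m_{i+1})/d_{i+1}):
  m_1 = 1*24 - 0 = 24, d_1 = (585 - 24^2)/1 = 9/1 = 9, a_1 = floor((24 + 24)/9) = 5.
  m_2 = 9*5 - 24 = 21, d_2 = (585 - 21^2)/9 = 144/9 = 16, a_2 = floor((24 + 21)/16) = 2.
  m_3 = 16*2 - 21 = 11, d_3 = (585 - 11^2)/16 = 464/16 = 29, a_3 = floor((24 + 11)/29) = 1.
  m_4 = 29*1 - 11 = 18, d_4 = (585 - 18^2)/29 = 261/29 = 9, a_4 = floor((24 + 18)/9) = 4.
  m_5 = 9*4 - 18 = 18, d_5 = (585 - 18^2)/9 = 261/9 = 29, a_5 = floor((24 + 18)/29) = 1.
  m_6 = 29*1 - 18 = 11, d_6 = (585 - 11^2)/29 = 464/29 = 16, a_6 = floor((24 + 11)/16) = 2.
  m_7 = 16*2 - 11 = 21, d_7 = (585 - 21^2)/16 = 144/16 = 9, a_7 = floor((24 + 21)/9) = 5.
  m_8 = 9*5 - 21 = 24, d_8 = (585 - 24^2)/9 = 9/9 = 1, a_8 = floor((24 + 24)/1) = 48.
  m_9 = 1*48 - 24 = 24, d_9 = (585 - 24^2)/1 = 9/1 = 9: (m_9, d_9) = (m_1, d_1) = (24, 9), so from here the quotients repeat a_1, ..., a_8; the period length is 8.
So sqrt(585) = [24; (5, 2, 1, 4, 1, 2, 5, 48)] with period length k = 8.
k is even, so the fundamental solution of x^2 - 585y^2 = 1 is (p_{k-1}, q_{k-1}) = (p_7, q_7); compute convergents through index 7.
Convergents (p_i = a_i*p_{i-1} + p_{i-2}, q_i = a_i*q_{i-1} + q_{i-2} with p_{-2}=0, p_{-1}=1, q_{-2}=1, q_{-1}=0):
  i=0: a_0=24, p_0 = 24*1 + 0 = 24, q_0 = 24*0 + 1 = 1.
  i=1: a_1=5, p_1 = 5*24 + 1 = 121, q_1 = 5*1 + 0 = 5.
  i=2: a_2=2, p_2 = 2*121 + 24 = 266, q_2 = 2*5 + 1 = 11.
  i=3: a_3=1, p_3 = 1*266 + 121 = 387, q_3 = 1*11 + 5 = 16.
  i=4: a_4=4, p_4 = 4*387 + 266 = 1814, q_4 = 4*16 + 11 = 75.
  i=5: a_5=1, p_5 = 1*1814 + 387 = 2201, q_5 = 1*75 + 16 = 91.
  i=6: a_6=2, p_6 = 2*2201 + 1814 = 6216, q_6 = 2*91 + 75 = 257.
  i=7: a_7=5, p_7 = 5*6216 + 2201 = 33281, q_7 = 5*257 + 91 = 1376.
Check: 33281^2 - 585*1376^2 = 1107624961 - 1107624960 = 1, so (x, y) = (33281, 1376) solves the equation, and by the theorem it is the least positive solution.

(x, y) = (33281, 1376)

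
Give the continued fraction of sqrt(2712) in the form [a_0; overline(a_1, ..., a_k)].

[52; overline(13, 104)]

Write x_i = (sqrt(2712) + m_i)/d_i with (m_0, d_0) = (0, 1). a_0 = floor(sqrt(2712)) = 52, since 52^2 = 2704 <= 2712 < 2809 = 53^2.
Iterate m_{i+1} = d_i*a_i - m_i, d_{i+1} = (2712 - m_{i+1}^2)/d_i, a_{i+1} = floor((a_0 + m_{i+1})/d_{i+1}):
  m_1 = 1*52 - 0 = 52, d_1 = (2712 - 52^2)/1 = 8/1 = 8, a_1 = floor((52 + 52)/8) = 13.
  m_2 = 8*13 - 52 = 52, d_2 = (2712 - 52^2)/8 = 8/8 = 1, a_2 = floor((52 + 52)/1) = 104.
  m_3 = 1*104 - 52 = 52, d_3 = (2712 - 52^2)/1 = 8/1 = 8: (m_3, d_3) = (m_1, d_1) = (52, 8), so from here the quotients repeat a_1, a_2; the period length is 2.
Hence the expansion of sqrt(2712) is a_0 = 52 followed by the repeating block 13, 104 (period 2).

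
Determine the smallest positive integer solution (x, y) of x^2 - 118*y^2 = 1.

First expand sqrt(118) as a continued fraction. With x_i = (sqrt(118) + m_i)/d_i and (m_0, d_0) = (0, 1): a_0 = floor(sqrt(118)) = 10, since 10^2 = 100 <= 118 < 121 = 11^2.
Iterate m_{i+1} = d_i*a_i - m_i, d_{i+1} = (118 - m_{i+1}^2)/d_i, a_{i+1} = floor((a_0 + m_{i+1})/d_{i+1}):
  m_1 = 1*10 - 0 = 10, d_1 = (118 - 10^2)/1 = 18/1 = 18, a_1 = floor((10 + 10)/18) = 1.
  m_2 = 18*1 - 10 = 8, d_2 = (118 - 8^2)/18 = 54/18 = 3, a_2 = floor((10 + 8)/3) = 6.
  m_3 = 3*6 - 8 = 10, d_3 = (118 - 10^2)/3 = 18/3 = 6, a_3 = floor((10 + 10)/6) = 3.
  m_4 = 6*3 - 10 = 8, d_4 = (118 - 8^2)/6 = 54/6 = 9, a_4 = floor((10 + 8)/9) = 2.
  m_5 = 9*2 - 8 = 10, d_5 = (118 - 10^2)/9 = 18/9 = 2, a_5 = floor((10 + 10)/2) = 10.
  m_6 = 2*10 - 10 = 10, d_6 = (118 - 10^2)/2 = 18/2 = 9, a_6 = floor((10 + 10)/9) = 2.
  m_7 = 9*2 - 10 = 8, d_7 = (118 - 8^2)/9 = 54/9 = 6, a_7 = floor((10 + 8)/6) = 3.
  m_8 = 6*3 - 8 = 10, d_8 = (118 - 10^2)/6 = 18/6 = 3, a_8 = floor((10 + 10)/3) = 6.
  m_9 = 3*6 - 10 = 8, d_9 = (118 - 8^2)/3 = 54/3 = 18, a_9 = floor((10 + 8)/18) = 1.
  m_10 = 18*1 - 8 = 10, d_10 = (118 - 10^2)/18 = 18/18 = 1, a_10 = floor((10 + 10)/1) = 20.
  m_11 = 1*20 - 10 = 10, d_11 = (118 - 10^2)/1 = 18/1 = 18: (m_11, d_11) = (m_1, d_1) = (10, 18), so from here the quotients repeat a_1, ..., a_10; the period length is 10.
So sqrt(118) = [10; (1, 6, 3, 2, 10, 2, 3, 6, 1, 20)] with period length k = 10.
k is even, so the fundamental solution of x^2 - 118y^2 = 1 is (p_{k-1}, q_{k-1}) = (p_9, q_9); compute convergents through index 9.
Convergents (p_i = a_i*p_{i-1} + p_{i-2}, q_i = a_i*q_{i-1} + q_{i-2} with p_{-2}=0, p_{-1}=1, q_{-2}=1, q_{-1}=0):
  i=0: a_0=10, p_0 = 10*1 + 0 = 10, q_0 = 10*0 + 1 = 1.
  i=1: a_1=1, p_1 = 1*10 + 1 = 11, q_1 = 1*1 + 0 = 1.
  i=2: a_2=6, p_2 = 6*11 + 10 = 76, q_2 = 6*1 + 1 = 7.
  i=3: a_3=3, p_3 = 3*76 + 11 = 239, q_3 = 3*7 + 1 = 22.
  i=4: a_4=2, p_4 = 2*239 + 76 = 554, q_4 = 2*22 + 7 = 51.
  i=5: a_5=10, p_5 = 10*554 + 239 = 5779, q_5 = 10*51 + 22 = 532.
  i=6: a_6=2, p_6 = 2*5779 + 554 = 12112, q_6 = 2*532 + 51 = 1115.
  i=7: a_7=3, p_7 = 3*12112 + 5779 = 42115, q_7 = 3*1115 + 532 = 3877.
  i=8: a_8=6, p_8 = 6*42115 + 12112 = 264802, q_8 = 6*3877 + 1115 = 24377.
  i=9: a_9=1, p_9 = 1*264802 + 42115 = 306917, q_9 = 1*24377 + 3877 = 28254.
Check: 306917^2 - 118*28254^2 = 94198044889 - 94198044888 = 1, so (x, y) = (306917, 28254) solves the equation, and by the theorem it is the least positive solution.

(x, y) = (306917, 28254)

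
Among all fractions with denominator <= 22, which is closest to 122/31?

Expand x = 122/31 as a continued fraction with the Euclidean algorithm:
  122 = 3*31 + 29, so a_0 = 3.
  31 = 1*29 + 2, so a_1 = 1.
  29 = 14*2 + 1, so a_2 = 14.
  2 = 2*1 + 0, so a_3 = 2.
so x = [3; 1, 14, 2].
Convergents (p_i = a_i*p_{i-1} + p_{i-2}, q_i = a_i*q_{i-1} + q_{i-2} with p_{-2}=0, p_{-1}=1, q_{-2}=1, q_{-1}=0), until the denominator exceeds 22:
  i=0: a_0=3, p_0 = 3*1 + 0 = 3, q_0 = 3*0 + 1 = 1.
  i=1: a_1=1, p_1 = 1*3 + 1 = 4, q_1 = 1*1 + 0 = 1.
  i=2: a_2=14, p_2 = 14*4 + 3 = 59, q_2 = 14*1 + 1 = 15.
  i=3: a_3=2, p_3 = 2*59 + 4 = 122, q_3 = 2*15 + 1 = 31.
q_3 = 31 > 22, so the last convergent with denominator <= 22 is p_2/q_2 = 59/15.
The closest fraction with denominator <= 22 is either p_2/q_2 or the intermediate fraction (k*p_2 + p_1)/(k*q_2 + q_1) with the largest k >= 1 whose denominator stays <= 22; these approach x as k grows, and every other convergent or intermediate fraction in range is farther away.
Largest k: floor((22 - q_1)/q_2) = floor((22 - 1)/15) = 1.
That gives (1*59 + 4)/(1*15 + 1) = 63/16.
Compare the errors: |x - 59/15| = |122*15 - 59*31|/(31*15) = 1/465, and |x - 63/16| = |122*16 - 63*31|/(31*16) = 1/496.
Cross-multiplying, 1*465 = 465 < 496 = 1*496, so 1/496 is smaller: the intermediate fraction 63/16 is closer to x than 59/15.

63/16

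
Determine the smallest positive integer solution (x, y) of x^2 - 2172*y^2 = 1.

First expand sqrt(2172) as a continued fraction. With x_i = (sqrt(2172) + m_i)/d_i and (m_0, d_0) = (0, 1): a_0 = floor(sqrt(2172)) = 46, since 46^2 = 2116 <= 2172 < 2209 = 47^2.
Iterate m_{i+1} = d_i*a_i - m_i, d_{i+1} = (2172 - m_{i+1}^2)/d_i, a_{i+1} = floor((a_0 + m_{i+1})/d_{i+1}):
  m_1 = 1*46 - 0 = 46, d_1 = (2172 - 46^2)/1 = 56/1 = 56, a_1 = floor((46 + 46)/56) = 1.
  m_2 = 56*1 - 46 = 10, d_2 = (2172 - 10^2)/56 = 2072/56 = 37, a_2 = floor((46 + 10)/37) = 1.
  m_3 = 37*1 - 10 = 27, d_3 = (2172 - 27^2)/37 = 1443/37 = 39, a_3 = floor((46 + 27)/39) = 1.
  m_4 = 39*1 - 27 = 12, d_4 = (2172 - 12^2)/39 = 2028/39 = 52, a_4 = floor((46 + 12)/52) = 1.
  m_5 = 52*1 - 12 = 40, d_5 = (2172 - 40^2)/52 = 572/52 = 11, a_5 = floor((46 + 40)/11) = 7.
  m_6 = 11*7 - 40 = 37, d_6 = (2172 - 37^2)/11 = 803/11 = 73, a_6 = floor((46 + 37)/73) = 1.
  m_7 = 73*1 - 37 = 36, d_7 = (2172 - 36^2)/73 = 876/73 = 12, a_7 = floor((46 + 36)/12) = 6.
  m_8 = 12*6 - 36 = 36, d_8 = (2172 - 36^2)/12 = 876/12 = 73, a_8 = floor((46 + 36)/73) = 1.
  m_9 = 73*1 - 36 = 37, d_9 = (2172 - 37^2)/73 = 803/73 = 11, a_9 = floor((46 + 37)/11) = 7.
  m_10 = 11*7 - 37 = 40, d_10 = (2172 - 40^2)/11 = 572/11 = 52, a_10 = floor((46 + 40)/52) = 1.
  m_11 = 52*1 - 40 = 12, d_11 = (2172 - 12^2)/52 = 2028/52 = 39, a_11 = floor((46 + 12)/39) = 1.
  m_12 = 39*1 - 12 = 27, d_12 = (2172 - 27^2)/39 = 1443/39 = 37, a_12 = floor((46 + 27)/37) = 1.
  m_13 = 37*1 - 27 = 10, d_13 = (2172 - 10^2)/37 = 2072/37 = 56, a_13 = floor((46 + 10)/56) = 1.
  m_14 = 56*1 - 10 = 46, d_14 = (2172 - 46^2)/56 = 56/56 = 1, a_14 = floor((46 + 46)/1) = 92.
  m_15 = 1*92 - 46 = 46, d_15 = (2172 - 46^2)/1 = 56/1 = 56: (m_15, d_15) = (m_1, d_1) = (46, 56), so from here the quotients repeat a_1, ..., a_14; the period length is 14.
So sqrt(2172) = [46; (1, 1, 1, 1, 7, 1, 6, 1, 7, 1, 1, 1, 1, 92)] with period length k = 14.
k is even, so the fundamental solution of x^2 - 2172y^2 = 1 is (p_{k-1}, q_{k-1}) = (p_13, q_13); compute convergents through index 13.
Convergents (p_i = a_i*p_{i-1} + p_{i-2}, q_i = a_i*q_{i-1} + q_{i-2} with p_{-2}=0, p_{-1}=1, q_{-2}=1, q_{-1}=0):
  i=0: a_0=46, p_0 = 46*1 + 0 = 46, q_0 = 46*0 + 1 = 1.
  i=1: a_1=1, p_1 = 1*46 + 1 = 47, q_1 = 1*1 + 0 = 1.
  i=2: a_2=1, p_2 = 1*47 + 46 = 93, q_2 = 1*1 + 1 = 2.
  i=3: a_3=1, p_3 = 1*93 + 47 = 140, q_3 = 1*2 + 1 = 3.
  i=4: a_4=1, p_4 = 1*140 + 93 = 233, q_4 = 1*3 + 2 = 5.
  i=5: a_5=7, p_5 = 7*233 + 140 = 1771, q_5 = 7*5 + 3 = 38.
  i=6: a_6=1, p_6 = 1*1771 + 233 = 2004, q_6 = 1*38 + 5 = 43.
  i=7: a_7=6, p_7 = 6*2004 + 1771 = 13795, q_7 = 6*43 + 38 = 296.
  i=8: a_8=1, p_8 = 1*13795 + 2004 = 15799, q_8 = 1*296 + 43 = 339.
  i=9: a_9=7, p_9 = 7*15799 + 13795 = 124388, q_9 = 7*339 + 296 = 2669.
  i=10: a_10=1, p_10 = 1*124388 + 15799 = 140187, q_10 = 1*2669 + 339 = 3008.
  i=11: a_11=1, p_11 = 1*140187 + 124388 = 264575, q_11 = 1*3008 + 2669 = 5677.
  i=12: a_12=1, p_12 = 1*264575 + 140187 = 404762, q_12 = 1*5677 + 3008 = 8685.
  i=13: a_13=1, p_13 = 1*404762 + 264575 = 669337, q_13 = 1*8685 + 5677 = 14362.
Check: 669337^2 - 2172*14362^2 = 448012019569 - 448012019568 = 1, so (x, y) = (669337, 14362) solves the equation, and by the theorem it is the least positive solution.

(x, y) = (669337, 14362)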